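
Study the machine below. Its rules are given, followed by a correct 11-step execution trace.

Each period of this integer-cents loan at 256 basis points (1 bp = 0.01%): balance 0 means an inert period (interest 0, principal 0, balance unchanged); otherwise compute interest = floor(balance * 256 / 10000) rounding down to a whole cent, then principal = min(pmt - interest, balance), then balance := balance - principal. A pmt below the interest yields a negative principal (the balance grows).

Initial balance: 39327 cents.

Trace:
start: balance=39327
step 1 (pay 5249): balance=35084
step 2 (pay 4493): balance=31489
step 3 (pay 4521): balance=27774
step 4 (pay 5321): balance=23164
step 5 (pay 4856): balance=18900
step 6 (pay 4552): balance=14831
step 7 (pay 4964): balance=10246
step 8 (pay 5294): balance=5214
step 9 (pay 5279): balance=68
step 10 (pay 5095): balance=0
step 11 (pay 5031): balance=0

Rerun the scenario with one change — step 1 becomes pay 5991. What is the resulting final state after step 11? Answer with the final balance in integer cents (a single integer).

(re-executing from step 1 with the substitution; state before step 1: balance=39327)
step 1 (pay 5991): balance=34342
step 2 (pay 4493): balance=30728
step 3 (pay 4521): balance=26993
step 4 (pay 5321): balance=22363
step 5 (pay 4856): balance=18079
step 6 (pay 4552): balance=13989
step 7 (pay 4964): balance=9383
step 8 (pay 5294): balance=4329
step 9 (pay 5279): balance=0
step 10 (pay 5095): balance=0
step 11 (pay 5031): balance=0

0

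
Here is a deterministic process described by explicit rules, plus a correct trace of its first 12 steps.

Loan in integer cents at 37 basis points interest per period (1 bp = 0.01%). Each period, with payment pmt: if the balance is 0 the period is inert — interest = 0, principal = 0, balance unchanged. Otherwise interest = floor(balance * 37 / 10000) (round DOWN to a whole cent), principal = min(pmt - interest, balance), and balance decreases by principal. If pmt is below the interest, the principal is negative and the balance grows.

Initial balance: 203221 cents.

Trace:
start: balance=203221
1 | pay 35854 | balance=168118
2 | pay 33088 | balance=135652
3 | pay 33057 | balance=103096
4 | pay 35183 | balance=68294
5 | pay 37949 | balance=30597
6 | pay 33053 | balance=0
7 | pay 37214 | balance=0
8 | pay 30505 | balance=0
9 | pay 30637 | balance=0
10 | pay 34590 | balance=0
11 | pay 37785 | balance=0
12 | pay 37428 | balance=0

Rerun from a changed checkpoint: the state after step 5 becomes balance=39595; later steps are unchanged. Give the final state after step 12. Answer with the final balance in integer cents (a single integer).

state after step 5 := balance=39595
6 | pay 33053 | balance=6688
7 | pay 37214 | balance=0
8 | pay 30505 | balance=0
9 | pay 30637 | balance=0
10 | pay 34590 | balance=0
11 | pay 37785 | balance=0
12 | pay 37428 | balance=0

0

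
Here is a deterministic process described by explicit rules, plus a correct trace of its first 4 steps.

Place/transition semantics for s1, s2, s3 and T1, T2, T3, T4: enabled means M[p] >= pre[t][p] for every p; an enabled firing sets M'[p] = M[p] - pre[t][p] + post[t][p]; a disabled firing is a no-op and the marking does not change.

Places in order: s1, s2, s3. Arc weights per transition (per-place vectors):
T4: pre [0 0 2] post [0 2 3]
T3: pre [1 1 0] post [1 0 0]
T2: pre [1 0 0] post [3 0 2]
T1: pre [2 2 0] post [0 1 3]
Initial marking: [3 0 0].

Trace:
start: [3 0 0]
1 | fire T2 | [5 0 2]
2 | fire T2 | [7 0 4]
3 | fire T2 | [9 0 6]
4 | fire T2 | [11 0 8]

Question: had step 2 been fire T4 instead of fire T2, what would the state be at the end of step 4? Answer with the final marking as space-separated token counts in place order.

9 2 7

(re-executing from step 2 with the substitution; state before step 2: [5 0 2])
2 | fire T4 | [5 2 3]
3 | fire T2 | [7 2 5]
4 | fire T2 | [9 2 7]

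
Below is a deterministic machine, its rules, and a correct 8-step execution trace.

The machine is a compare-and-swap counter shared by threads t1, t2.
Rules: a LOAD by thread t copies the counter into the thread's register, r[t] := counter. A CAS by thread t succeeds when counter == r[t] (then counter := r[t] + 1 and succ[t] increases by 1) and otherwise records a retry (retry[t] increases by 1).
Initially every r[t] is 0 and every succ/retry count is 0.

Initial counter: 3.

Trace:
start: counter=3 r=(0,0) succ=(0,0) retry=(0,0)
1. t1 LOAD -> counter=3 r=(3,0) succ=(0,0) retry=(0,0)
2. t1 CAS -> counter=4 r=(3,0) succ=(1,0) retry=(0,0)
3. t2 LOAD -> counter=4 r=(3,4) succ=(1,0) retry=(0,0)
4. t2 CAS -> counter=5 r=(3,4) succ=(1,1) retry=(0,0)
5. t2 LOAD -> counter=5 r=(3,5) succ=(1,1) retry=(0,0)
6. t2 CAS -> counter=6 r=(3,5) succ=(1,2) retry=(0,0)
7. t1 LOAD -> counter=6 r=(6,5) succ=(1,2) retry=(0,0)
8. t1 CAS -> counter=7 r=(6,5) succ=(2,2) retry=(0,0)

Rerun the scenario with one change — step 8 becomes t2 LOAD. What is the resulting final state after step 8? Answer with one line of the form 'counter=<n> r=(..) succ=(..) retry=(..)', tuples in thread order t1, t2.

(re-executing from step 8 with the substitution; state before step 8: counter=6 r=(6,5) succ=(1,2) retry=(0,0))
8. t2 LOAD -> counter=6 r=(6,6) succ=(1,2) retry=(0,0)

counter=6 r=(6,6) succ=(1,2) retry=(0,0)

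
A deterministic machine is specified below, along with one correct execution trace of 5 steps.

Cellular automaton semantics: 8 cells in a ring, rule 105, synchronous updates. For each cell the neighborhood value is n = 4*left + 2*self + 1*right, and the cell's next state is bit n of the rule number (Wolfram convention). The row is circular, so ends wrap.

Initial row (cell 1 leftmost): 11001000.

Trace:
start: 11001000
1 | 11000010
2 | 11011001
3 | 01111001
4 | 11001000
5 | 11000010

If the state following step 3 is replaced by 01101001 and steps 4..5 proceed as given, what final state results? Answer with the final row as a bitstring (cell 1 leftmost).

state after step 3 := 01101001
4 | 11110000
5 | 10010110

10010110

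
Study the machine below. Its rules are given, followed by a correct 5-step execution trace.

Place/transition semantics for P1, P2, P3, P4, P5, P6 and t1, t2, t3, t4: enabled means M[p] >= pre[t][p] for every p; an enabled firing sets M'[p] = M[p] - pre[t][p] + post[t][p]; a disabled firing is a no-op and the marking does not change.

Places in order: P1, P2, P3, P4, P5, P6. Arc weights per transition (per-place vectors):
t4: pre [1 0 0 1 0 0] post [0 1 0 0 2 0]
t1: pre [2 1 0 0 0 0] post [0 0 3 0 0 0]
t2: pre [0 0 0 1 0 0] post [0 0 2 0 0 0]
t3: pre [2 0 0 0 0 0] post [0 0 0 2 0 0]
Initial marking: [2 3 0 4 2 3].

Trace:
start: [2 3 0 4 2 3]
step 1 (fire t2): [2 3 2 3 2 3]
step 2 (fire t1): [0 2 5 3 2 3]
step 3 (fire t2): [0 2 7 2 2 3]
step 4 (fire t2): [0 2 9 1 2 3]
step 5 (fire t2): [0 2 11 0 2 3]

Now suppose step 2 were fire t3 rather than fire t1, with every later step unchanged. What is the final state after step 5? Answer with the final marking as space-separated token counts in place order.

0 3 8 2 2 3

(re-executing from step 2 with the substitution; state before step 2: [2 3 2 3 2 3])
step 2 (fire t3): [0 3 2 5 2 3]
step 3 (fire t2): [0 3 4 4 2 3]
step 4 (fire t2): [0 3 6 3 2 3]
step 5 (fire t2): [0 3 8 2 2 3]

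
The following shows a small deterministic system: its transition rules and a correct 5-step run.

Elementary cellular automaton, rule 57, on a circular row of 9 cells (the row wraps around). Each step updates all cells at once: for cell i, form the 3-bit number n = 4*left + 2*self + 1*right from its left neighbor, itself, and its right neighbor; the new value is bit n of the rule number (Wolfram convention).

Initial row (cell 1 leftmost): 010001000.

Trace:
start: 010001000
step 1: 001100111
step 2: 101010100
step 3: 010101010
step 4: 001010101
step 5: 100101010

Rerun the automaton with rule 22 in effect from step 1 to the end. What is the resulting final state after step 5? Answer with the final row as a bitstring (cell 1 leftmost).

001010000

(re-executing steps 1..5 under rule 22; state before step 1: 010001000)
step 1: 111011100
step 2: 000000011
step 3: 100000100
step 4: 110001111
step 5: 001010000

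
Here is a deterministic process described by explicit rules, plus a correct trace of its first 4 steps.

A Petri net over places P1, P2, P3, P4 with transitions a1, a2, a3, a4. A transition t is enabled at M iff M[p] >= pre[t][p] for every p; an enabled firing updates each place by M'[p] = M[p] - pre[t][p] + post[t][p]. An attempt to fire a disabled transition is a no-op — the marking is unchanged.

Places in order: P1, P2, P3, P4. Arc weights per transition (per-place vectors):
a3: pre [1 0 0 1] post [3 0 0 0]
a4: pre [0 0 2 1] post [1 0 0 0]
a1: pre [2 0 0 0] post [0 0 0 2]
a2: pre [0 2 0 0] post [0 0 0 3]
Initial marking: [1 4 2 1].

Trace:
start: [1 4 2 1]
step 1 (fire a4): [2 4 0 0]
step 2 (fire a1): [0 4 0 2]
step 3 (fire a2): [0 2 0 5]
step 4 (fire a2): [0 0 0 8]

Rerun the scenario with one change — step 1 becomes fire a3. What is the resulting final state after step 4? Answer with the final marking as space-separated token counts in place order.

(re-executing from step 1 with the substitution; state before step 1: [1 4 2 1])
step 1 (fire a3): [3 4 2 0]
step 2 (fire a1): [1 4 2 2]
step 3 (fire a2): [1 2 2 5]
step 4 (fire a2): [1 0 2 8]

1 0 2 8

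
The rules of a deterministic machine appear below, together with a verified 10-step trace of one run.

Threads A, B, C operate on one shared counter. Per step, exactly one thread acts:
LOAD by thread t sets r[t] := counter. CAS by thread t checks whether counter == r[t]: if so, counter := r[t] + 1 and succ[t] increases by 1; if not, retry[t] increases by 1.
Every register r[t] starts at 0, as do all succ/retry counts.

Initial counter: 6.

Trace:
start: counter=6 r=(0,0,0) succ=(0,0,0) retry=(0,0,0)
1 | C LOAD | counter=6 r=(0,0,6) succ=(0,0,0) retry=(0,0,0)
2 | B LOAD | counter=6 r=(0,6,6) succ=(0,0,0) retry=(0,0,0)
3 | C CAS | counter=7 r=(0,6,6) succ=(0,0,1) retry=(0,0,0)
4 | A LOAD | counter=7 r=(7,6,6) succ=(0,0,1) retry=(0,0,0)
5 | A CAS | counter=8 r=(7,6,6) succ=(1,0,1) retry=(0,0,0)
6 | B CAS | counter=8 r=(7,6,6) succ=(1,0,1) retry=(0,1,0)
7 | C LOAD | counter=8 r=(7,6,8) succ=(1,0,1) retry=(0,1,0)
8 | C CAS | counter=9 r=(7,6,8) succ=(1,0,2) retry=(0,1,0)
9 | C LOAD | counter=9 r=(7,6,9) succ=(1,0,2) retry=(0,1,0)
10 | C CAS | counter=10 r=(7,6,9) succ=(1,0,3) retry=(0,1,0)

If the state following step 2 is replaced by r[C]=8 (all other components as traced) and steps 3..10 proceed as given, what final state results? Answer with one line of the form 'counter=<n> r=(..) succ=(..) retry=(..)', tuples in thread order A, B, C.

state after step 2 := counter=6 r=(0,6,8) succ=(0,0,0) retry=(0,0,0)
3 | C CAS | counter=6 r=(0,6,8) succ=(0,0,0) retry=(0,0,1)
4 | A LOAD | counter=6 r=(6,6,8) succ=(0,0,0) retry=(0,0,1)
5 | A CAS | counter=7 r=(6,6,8) succ=(1,0,0) retry=(0,0,1)
6 | B CAS | counter=7 r=(6,6,8) succ=(1,0,0) retry=(0,1,1)
7 | C LOAD | counter=7 r=(6,6,7) succ=(1,0,0) retry=(0,1,1)
8 | C CAS | counter=8 r=(6,6,7) succ=(1,0,1) retry=(0,1,1)
9 | C LOAD | counter=8 r=(6,6,8) succ=(1,0,1) retry=(0,1,1)
10 | C CAS | counter=9 r=(6,6,8) succ=(1,0,2) retry=(0,1,1)

counter=9 r=(6,6,8) succ=(1,0,2) retry=(0,1,1)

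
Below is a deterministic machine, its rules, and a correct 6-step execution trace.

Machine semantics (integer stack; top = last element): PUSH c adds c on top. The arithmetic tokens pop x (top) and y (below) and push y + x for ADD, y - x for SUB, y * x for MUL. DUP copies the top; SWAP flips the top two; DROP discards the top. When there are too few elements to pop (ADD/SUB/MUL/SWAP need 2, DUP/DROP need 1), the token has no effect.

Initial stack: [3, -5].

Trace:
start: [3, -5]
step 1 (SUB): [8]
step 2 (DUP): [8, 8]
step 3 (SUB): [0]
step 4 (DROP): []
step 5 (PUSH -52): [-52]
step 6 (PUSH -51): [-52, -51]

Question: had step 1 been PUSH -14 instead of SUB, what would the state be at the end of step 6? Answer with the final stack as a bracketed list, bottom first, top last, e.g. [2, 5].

[3, -5, -52, -51]

(re-executing from step 1 with the substitution; state before step 1: [3, -5])
step 1 (PUSH -14): [3, -5, -14]
step 2 (DUP): [3, -5, -14, -14]
step 3 (SUB): [3, -5, 0]
step 4 (DROP): [3, -5]
step 5 (PUSH -52): [3, -5, -52]
step 6 (PUSH -51): [3, -5, -52, -51]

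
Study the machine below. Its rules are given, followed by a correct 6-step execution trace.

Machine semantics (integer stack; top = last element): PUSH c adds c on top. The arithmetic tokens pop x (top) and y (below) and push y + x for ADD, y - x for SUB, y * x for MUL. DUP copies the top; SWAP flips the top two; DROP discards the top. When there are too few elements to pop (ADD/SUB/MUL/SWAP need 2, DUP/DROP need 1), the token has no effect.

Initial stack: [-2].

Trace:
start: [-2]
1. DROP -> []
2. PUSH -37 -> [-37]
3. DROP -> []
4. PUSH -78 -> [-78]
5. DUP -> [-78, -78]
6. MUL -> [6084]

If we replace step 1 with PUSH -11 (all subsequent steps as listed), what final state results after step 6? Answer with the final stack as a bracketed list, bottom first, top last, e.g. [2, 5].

(re-executing from step 1 with the substitution; state before step 1: [-2])
1. PUSH -11 -> [-2, -11]
2. PUSH -37 -> [-2, -11, -37]
3. DROP -> [-2, -11]
4. PUSH -78 -> [-2, -11, -78]
5. DUP -> [-2, -11, -78, -78]
6. MUL -> [-2, -11, 6084]

[-2, -11, 6084]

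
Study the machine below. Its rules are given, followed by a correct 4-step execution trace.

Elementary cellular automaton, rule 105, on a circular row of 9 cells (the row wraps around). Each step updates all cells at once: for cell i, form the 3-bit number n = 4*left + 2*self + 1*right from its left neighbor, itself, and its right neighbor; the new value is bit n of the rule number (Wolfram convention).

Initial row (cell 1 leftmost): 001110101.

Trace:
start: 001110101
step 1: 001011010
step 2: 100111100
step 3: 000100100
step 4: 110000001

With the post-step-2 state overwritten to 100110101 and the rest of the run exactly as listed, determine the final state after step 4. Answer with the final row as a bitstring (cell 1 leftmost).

100101110

state after step 2 := 100110101
step 3: 100111011
step 4: 100101110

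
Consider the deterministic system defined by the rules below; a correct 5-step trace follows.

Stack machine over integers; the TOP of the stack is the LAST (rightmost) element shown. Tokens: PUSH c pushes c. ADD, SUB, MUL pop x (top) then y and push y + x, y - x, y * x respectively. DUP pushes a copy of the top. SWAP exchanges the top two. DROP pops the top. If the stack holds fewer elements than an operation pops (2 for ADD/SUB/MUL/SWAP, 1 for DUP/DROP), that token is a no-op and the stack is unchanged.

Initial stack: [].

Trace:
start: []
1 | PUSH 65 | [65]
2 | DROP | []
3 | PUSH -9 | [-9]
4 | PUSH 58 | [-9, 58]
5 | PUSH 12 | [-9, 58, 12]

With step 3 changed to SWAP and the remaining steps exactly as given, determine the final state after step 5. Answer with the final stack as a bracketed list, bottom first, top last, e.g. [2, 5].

[58, 12]

(re-executing from step 3 with the substitution; state before step 3: [])
3 | SWAP | []
4 | PUSH 58 | [58]
5 | PUSH 12 | [58, 12]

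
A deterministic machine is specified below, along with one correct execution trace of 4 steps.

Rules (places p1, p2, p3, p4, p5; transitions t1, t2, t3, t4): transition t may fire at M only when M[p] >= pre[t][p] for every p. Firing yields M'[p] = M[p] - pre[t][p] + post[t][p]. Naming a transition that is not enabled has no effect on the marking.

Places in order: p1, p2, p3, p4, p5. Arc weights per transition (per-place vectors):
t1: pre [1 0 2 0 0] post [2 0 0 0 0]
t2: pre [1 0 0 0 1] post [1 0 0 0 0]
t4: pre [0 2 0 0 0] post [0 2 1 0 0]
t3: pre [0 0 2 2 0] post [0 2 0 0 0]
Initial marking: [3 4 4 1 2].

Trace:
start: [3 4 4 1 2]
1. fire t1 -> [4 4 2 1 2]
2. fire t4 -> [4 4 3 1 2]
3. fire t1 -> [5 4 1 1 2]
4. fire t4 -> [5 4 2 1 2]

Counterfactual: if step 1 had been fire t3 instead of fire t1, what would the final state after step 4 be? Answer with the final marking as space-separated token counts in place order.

(re-executing from step 1 with the substitution; state before step 1: [3 4 4 1 2])
1. fire t3 -> [3 4 4 1 2]
2. fire t4 -> [3 4 5 1 2]
3. fire t1 -> [4 4 3 1 2]
4. fire t4 -> [4 4 4 1 2]

4 4 4 1 2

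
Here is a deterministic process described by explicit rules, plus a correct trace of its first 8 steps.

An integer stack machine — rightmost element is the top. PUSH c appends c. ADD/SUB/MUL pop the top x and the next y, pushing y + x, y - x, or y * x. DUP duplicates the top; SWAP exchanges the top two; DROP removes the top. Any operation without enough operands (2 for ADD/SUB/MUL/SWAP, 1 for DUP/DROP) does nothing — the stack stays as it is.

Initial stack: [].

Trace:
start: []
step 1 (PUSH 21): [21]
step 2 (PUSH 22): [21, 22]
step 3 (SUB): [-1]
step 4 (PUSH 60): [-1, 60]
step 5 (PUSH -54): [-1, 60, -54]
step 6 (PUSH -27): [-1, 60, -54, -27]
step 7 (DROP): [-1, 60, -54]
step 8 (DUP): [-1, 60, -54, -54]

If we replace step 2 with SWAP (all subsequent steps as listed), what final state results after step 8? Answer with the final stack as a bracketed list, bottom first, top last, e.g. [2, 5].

(re-executing from step 2 with the substitution; state before step 2: [21])
step 2 (SWAP): [21]
step 3 (SUB): [21]
step 4 (PUSH 60): [21, 60]
step 5 (PUSH -54): [21, 60, -54]
step 6 (PUSH -27): [21, 60, -54, -27]
step 7 (DROP): [21, 60, -54]
step 8 (DUP): [21, 60, -54, -54]

[21, 60, -54, -54]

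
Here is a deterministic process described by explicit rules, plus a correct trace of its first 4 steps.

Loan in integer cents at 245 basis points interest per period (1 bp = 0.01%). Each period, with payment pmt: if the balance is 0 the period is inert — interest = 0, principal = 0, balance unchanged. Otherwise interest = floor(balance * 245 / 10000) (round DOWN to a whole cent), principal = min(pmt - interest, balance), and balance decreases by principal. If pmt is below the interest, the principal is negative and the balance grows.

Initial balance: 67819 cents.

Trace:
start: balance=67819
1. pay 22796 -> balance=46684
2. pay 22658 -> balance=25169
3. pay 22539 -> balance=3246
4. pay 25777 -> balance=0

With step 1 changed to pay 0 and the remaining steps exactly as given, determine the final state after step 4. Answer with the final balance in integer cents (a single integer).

(re-executing from step 1 with the substitution; state before step 1: balance=67819)
1. pay 0 -> balance=69480
2. pay 22658 -> balance=48524
3. pay 22539 -> balance=27173
4. pay 25777 -> balance=2061

2061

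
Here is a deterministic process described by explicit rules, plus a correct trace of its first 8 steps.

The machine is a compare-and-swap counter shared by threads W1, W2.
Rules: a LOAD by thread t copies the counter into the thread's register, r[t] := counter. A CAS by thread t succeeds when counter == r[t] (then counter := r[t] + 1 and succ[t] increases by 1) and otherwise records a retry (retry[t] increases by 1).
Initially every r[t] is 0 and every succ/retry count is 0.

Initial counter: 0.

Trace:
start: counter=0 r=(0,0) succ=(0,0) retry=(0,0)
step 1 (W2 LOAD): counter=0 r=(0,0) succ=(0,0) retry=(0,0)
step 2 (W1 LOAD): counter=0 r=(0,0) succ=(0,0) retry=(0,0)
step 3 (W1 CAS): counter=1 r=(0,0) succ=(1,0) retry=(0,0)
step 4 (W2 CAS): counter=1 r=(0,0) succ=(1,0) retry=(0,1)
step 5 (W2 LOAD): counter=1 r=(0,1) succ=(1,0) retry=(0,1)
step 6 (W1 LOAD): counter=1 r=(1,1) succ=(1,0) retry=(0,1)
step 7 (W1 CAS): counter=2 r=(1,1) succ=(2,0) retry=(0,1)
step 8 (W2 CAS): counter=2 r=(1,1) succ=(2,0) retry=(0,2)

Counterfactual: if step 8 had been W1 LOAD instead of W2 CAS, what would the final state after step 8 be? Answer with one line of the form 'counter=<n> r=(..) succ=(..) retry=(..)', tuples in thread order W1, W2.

(re-executing from step 8 with the substitution; state before step 8: counter=2 r=(1,1) succ=(2,0) retry=(0,1))
step 8 (W1 LOAD): counter=2 r=(2,1) succ=(2,0) retry=(0,1)

counter=2 r=(2,1) succ=(2,0) retry=(0,1)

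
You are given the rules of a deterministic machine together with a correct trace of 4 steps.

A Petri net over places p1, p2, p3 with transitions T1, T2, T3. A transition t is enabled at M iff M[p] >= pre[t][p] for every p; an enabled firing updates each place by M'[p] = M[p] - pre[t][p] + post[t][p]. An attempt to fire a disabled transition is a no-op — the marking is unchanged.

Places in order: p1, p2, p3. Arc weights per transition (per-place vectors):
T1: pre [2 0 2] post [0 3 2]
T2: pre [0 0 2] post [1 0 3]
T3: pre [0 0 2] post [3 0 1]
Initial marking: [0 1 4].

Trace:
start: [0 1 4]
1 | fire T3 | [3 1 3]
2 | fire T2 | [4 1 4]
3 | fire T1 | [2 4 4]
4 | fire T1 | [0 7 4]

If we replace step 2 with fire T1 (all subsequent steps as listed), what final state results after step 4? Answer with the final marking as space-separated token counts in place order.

1 4 3

(re-executing from step 2 with the substitution; state before step 2: [3 1 3])
2 | fire T1 | [1 4 3]
3 | fire T1 | [1 4 3]
4 | fire T1 | [1 4 3]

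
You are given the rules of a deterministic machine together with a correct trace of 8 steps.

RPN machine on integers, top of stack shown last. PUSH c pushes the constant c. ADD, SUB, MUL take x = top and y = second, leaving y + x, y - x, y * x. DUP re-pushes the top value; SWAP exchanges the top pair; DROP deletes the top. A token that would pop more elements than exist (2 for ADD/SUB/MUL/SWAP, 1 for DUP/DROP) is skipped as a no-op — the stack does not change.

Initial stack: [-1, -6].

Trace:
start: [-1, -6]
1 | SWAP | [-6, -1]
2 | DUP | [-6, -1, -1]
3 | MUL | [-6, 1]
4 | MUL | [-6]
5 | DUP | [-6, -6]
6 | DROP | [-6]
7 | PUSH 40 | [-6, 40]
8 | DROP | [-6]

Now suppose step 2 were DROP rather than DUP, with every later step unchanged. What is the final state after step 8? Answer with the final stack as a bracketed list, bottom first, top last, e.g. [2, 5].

(re-executing from step 2 with the substitution; state before step 2: [-6, -1])
2 | DROP | [-6]
3 | MUL | [-6]
4 | MUL | [-6]
5 | DUP | [-6, -6]
6 | DROP | [-6]
7 | PUSH 40 | [-6, 40]
8 | DROP | [-6]

[-6]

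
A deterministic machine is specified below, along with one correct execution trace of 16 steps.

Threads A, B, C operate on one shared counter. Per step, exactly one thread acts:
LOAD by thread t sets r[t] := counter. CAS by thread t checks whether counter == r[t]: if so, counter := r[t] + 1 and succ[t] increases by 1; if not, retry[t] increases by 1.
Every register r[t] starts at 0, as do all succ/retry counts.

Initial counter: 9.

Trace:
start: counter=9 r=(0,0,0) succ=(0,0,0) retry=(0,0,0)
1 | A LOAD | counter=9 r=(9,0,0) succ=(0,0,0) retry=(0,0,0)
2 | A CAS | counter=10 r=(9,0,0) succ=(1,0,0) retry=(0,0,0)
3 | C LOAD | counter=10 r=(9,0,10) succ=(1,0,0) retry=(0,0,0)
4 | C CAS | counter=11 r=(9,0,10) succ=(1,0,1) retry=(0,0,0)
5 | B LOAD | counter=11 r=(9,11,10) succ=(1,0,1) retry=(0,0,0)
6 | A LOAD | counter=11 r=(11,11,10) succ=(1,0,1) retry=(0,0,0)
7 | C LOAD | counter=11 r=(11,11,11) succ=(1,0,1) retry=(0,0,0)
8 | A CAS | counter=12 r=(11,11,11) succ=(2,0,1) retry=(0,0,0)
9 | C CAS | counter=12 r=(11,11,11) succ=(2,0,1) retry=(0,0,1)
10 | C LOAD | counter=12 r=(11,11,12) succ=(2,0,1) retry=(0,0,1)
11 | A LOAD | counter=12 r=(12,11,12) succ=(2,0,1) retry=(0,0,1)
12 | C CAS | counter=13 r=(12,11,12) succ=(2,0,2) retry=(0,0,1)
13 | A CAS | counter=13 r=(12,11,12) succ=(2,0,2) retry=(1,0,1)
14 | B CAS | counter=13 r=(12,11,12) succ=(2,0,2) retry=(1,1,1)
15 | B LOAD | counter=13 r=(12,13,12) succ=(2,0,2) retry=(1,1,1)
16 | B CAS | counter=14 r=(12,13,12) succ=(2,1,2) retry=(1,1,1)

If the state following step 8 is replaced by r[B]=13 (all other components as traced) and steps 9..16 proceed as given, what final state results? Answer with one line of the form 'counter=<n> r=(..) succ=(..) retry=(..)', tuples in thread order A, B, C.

counter=15 r=(12,14,12) succ=(2,2,2) retry=(1,0,1)

state after step 8 := counter=12 r=(11,13,11) succ=(2,0,1) retry=(0,0,0)
9 | C CAS | counter=12 r=(11,13,11) succ=(2,0,1) retry=(0,0,1)
10 | C LOAD | counter=12 r=(11,13,12) succ=(2,0,1) retry=(0,0,1)
11 | A LOAD | counter=12 r=(12,13,12) succ=(2,0,1) retry=(0,0,1)
12 | C CAS | counter=13 r=(12,13,12) succ=(2,0,2) retry=(0,0,1)
13 | A CAS | counter=13 r=(12,13,12) succ=(2,0,2) retry=(1,0,1)
14 | B CAS | counter=14 r=(12,13,12) succ=(2,1,2) retry=(1,0,1)
15 | B LOAD | counter=14 r=(12,14,12) succ=(2,1,2) retry=(1,0,1)
16 | B CAS | counter=15 r=(12,14,12) succ=(2,2,2) retry=(1,0,1)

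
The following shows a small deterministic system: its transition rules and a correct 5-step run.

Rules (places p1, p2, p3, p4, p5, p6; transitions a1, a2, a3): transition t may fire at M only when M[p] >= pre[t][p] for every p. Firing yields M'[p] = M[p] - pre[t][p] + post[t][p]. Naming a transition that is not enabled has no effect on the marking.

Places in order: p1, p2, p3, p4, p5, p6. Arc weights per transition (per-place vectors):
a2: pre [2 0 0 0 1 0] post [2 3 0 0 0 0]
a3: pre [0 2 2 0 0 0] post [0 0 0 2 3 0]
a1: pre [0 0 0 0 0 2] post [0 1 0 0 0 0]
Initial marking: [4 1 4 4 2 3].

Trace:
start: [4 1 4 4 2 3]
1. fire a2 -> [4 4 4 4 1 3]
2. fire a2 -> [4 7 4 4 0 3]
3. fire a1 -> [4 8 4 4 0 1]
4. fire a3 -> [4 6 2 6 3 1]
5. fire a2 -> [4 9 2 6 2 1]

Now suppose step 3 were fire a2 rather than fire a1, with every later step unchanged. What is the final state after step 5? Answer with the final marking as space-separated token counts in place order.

(re-executing from step 3 with the substitution; state before step 3: [4 7 4 4 0 3])
3. fire a2 -> [4 7 4 4 0 3]
4. fire a3 -> [4 5 2 6 3 3]
5. fire a2 -> [4 8 2 6 2 3]

4 8 2 6 2 3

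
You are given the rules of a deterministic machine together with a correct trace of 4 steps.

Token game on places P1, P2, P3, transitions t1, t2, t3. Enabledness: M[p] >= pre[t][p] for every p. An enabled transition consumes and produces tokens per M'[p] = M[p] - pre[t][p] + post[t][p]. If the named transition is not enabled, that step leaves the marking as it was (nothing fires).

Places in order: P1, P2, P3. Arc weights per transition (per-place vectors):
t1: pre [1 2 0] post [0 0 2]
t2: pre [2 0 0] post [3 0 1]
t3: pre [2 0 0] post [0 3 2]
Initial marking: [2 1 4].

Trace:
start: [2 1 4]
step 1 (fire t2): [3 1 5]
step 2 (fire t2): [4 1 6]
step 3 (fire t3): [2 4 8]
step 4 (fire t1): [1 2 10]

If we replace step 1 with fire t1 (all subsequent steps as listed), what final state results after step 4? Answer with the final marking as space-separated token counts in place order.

(re-executing from step 1 with the substitution; state before step 1: [2 1 4])
step 1 (fire t1): [2 1 4]
step 2 (fire t2): [3 1 5]
step 3 (fire t3): [1 4 7]
step 4 (fire t1): [0 2 9]

0 2 9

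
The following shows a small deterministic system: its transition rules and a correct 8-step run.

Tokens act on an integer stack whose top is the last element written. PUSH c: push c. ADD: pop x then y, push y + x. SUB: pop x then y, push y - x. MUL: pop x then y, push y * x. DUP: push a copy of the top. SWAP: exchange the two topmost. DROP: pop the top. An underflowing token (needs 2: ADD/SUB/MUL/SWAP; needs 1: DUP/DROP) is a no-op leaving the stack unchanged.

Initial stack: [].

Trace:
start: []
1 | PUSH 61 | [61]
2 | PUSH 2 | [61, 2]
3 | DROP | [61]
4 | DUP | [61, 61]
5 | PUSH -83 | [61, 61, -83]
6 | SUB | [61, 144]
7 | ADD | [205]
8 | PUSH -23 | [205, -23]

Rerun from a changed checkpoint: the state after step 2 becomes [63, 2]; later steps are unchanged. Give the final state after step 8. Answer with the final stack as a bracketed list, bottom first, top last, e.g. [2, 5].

state after step 2 := [63, 2]
3 | DROP | [63]
4 | DUP | [63, 63]
5 | PUSH -83 | [63, 63, -83]
6 | SUB | [63, 146]
7 | ADD | [209]
8 | PUSH -23 | [209, -23]

[209, -23]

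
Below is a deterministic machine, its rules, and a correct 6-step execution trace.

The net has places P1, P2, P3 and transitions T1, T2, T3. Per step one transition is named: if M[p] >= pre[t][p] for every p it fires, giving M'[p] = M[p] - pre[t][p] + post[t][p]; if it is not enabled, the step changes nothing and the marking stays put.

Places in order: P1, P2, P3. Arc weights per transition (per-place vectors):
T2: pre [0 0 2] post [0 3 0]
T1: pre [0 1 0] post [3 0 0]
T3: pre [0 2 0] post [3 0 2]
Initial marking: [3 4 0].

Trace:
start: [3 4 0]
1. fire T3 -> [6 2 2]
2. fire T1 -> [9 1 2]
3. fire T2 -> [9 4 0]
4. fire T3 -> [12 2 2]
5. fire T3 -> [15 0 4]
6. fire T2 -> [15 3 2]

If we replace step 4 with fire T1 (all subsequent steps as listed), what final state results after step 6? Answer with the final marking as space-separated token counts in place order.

15 4 0

(re-executing from step 4 with the substitution; state before step 4: [9 4 0])
4. fire T1 -> [12 3 0]
5. fire T3 -> [15 1 2]
6. fire T2 -> [15 4 0]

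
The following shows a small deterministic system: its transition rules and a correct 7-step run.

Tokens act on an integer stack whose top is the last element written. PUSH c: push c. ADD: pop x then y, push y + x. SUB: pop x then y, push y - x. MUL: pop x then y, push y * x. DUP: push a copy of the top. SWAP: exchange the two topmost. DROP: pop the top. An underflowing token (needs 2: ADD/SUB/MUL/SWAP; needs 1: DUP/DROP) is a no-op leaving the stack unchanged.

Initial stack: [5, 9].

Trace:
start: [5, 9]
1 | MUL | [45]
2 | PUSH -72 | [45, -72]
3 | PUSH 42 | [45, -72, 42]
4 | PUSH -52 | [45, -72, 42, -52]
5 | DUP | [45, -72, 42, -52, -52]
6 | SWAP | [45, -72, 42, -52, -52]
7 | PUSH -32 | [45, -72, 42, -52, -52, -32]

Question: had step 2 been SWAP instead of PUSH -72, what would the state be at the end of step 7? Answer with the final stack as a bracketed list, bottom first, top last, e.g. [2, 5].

(re-executing from step 2 with the substitution; state before step 2: [45])
2 | SWAP | [45]
3 | PUSH 42 | [45, 42]
4 | PUSH -52 | [45, 42, -52]
5 | DUP | [45, 42, -52, -52]
6 | SWAP | [45, 42, -52, -52]
7 | PUSH -32 | [45, 42, -52, -52, -32]

[45, 42, -52, -52, -32]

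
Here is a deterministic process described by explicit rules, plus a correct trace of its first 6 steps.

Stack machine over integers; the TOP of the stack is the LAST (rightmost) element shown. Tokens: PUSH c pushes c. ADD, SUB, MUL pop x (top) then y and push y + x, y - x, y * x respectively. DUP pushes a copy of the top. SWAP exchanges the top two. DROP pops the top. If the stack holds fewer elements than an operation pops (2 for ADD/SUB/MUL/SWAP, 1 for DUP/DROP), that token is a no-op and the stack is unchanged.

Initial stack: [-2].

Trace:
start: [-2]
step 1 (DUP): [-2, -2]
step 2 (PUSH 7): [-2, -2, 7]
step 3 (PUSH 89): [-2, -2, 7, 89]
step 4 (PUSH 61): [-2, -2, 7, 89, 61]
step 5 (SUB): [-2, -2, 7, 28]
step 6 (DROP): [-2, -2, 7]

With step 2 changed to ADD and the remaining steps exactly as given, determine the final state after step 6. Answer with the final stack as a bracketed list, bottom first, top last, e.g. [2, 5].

[-4]

(re-executing from step 2 with the substitution; state before step 2: [-2, -2])
step 2 (ADD): [-4]
step 3 (PUSH 89): [-4, 89]
step 4 (PUSH 61): [-4, 89, 61]
step 5 (SUB): [-4, 28]
step 6 (DROP): [-4]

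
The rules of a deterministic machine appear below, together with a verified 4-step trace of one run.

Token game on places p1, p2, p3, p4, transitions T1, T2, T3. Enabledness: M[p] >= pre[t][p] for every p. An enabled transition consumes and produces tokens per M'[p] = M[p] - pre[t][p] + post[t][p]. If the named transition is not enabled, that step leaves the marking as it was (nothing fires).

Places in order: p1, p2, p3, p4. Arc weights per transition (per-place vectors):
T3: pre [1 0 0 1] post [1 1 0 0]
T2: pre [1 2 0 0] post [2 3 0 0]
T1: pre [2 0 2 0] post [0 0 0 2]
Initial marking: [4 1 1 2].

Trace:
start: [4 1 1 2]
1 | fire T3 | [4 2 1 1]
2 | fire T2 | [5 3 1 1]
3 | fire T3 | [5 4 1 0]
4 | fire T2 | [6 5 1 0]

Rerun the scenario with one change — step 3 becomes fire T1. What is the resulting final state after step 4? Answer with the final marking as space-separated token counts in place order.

(re-executing from step 3 with the substitution; state before step 3: [5 3 1 1])
3 | fire T1 | [5 3 1 1]
4 | fire T2 | [6 4 1 1]

6 4 1 1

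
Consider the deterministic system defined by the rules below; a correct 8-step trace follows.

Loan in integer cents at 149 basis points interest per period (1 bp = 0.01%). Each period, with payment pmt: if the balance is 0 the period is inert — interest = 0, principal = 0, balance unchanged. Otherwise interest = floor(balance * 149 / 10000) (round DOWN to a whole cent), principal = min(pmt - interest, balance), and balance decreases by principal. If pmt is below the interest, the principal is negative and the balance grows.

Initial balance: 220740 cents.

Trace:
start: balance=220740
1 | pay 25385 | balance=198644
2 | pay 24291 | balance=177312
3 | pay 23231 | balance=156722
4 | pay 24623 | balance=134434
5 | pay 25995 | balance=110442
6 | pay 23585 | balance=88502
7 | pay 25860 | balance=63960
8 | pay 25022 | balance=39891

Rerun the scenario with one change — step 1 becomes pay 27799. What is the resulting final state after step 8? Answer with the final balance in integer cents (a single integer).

37213

(re-executing from step 1 with the substitution; state before step 1: balance=220740)
1 | pay 27799 | balance=196230
2 | pay 24291 | balance=174862
3 | pay 23231 | balance=154236
4 | pay 24623 | balance=131911
5 | pay 25995 | balance=107881
6 | pay 23585 | balance=85903
7 | pay 25860 | balance=61322
8 | pay 25022 | balance=37213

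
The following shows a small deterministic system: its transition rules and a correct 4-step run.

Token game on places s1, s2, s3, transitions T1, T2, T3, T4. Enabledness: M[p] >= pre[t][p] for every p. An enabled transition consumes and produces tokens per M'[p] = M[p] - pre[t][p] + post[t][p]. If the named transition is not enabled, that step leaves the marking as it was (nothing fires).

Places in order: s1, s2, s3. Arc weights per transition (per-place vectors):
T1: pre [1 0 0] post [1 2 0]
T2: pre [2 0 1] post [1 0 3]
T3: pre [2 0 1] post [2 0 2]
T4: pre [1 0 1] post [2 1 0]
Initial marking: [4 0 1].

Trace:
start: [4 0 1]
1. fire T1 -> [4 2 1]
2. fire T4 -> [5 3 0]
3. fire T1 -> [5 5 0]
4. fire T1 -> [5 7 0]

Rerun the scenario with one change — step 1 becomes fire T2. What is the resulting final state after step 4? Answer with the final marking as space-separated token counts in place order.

4 5 2

(re-executing from step 1 with the substitution; state before step 1: [4 0 1])
1. fire T2 -> [3 0 3]
2. fire T4 -> [4 1 2]
3. fire T1 -> [4 3 2]
4. fire T1 -> [4 5 2]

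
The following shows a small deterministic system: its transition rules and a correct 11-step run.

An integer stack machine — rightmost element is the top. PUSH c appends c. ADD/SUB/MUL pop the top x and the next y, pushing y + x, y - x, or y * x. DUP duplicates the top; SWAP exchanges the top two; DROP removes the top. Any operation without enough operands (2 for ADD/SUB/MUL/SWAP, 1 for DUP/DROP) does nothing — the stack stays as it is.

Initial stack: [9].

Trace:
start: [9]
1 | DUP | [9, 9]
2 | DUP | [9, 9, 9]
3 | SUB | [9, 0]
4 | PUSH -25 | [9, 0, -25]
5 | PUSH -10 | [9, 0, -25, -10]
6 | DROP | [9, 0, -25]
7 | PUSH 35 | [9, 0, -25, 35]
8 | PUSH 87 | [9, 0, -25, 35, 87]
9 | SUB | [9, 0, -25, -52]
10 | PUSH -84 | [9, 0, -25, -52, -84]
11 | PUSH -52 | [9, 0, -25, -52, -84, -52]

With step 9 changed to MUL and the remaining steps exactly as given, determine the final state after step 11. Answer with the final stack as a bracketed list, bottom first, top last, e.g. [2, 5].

[9, 0, -25, 3045, -84, -52]

(re-executing from step 9 with the substitution; state before step 9: [9, 0, -25, 35, 87])
9 | MUL | [9, 0, -25, 3045]
10 | PUSH -84 | [9, 0, -25, 3045, -84]
11 | PUSH -52 | [9, 0, -25, 3045, -84, -52]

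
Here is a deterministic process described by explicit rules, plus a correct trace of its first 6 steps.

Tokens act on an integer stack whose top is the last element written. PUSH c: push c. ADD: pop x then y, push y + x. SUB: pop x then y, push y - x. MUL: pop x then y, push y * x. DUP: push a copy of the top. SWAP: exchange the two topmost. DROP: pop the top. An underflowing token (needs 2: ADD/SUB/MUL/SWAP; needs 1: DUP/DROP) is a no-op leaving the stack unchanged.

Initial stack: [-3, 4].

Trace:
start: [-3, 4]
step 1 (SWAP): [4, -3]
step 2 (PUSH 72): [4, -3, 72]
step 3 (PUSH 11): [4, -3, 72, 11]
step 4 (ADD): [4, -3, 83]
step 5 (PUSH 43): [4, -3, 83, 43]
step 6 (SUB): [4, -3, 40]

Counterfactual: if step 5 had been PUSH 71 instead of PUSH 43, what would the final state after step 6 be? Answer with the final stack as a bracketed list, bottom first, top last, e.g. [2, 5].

[4, -3, 12]

(re-executing from step 5 with the substitution; state before step 5: [4, -3, 83])
step 5 (PUSH 71): [4, -3, 83, 71]
step 6 (SUB): [4, -3, 12]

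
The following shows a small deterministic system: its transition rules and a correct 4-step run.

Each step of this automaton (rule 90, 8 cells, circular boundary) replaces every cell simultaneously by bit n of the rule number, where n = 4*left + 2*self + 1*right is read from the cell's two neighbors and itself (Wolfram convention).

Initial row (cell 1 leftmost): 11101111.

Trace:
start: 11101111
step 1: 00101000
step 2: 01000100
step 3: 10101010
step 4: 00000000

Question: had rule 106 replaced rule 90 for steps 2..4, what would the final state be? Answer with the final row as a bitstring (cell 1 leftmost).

(re-executing steps 2..4 under rule 106; state before step 2: 00101000)
step 2: 01010000
step 3: 10100000
step 4: 01000001

01000001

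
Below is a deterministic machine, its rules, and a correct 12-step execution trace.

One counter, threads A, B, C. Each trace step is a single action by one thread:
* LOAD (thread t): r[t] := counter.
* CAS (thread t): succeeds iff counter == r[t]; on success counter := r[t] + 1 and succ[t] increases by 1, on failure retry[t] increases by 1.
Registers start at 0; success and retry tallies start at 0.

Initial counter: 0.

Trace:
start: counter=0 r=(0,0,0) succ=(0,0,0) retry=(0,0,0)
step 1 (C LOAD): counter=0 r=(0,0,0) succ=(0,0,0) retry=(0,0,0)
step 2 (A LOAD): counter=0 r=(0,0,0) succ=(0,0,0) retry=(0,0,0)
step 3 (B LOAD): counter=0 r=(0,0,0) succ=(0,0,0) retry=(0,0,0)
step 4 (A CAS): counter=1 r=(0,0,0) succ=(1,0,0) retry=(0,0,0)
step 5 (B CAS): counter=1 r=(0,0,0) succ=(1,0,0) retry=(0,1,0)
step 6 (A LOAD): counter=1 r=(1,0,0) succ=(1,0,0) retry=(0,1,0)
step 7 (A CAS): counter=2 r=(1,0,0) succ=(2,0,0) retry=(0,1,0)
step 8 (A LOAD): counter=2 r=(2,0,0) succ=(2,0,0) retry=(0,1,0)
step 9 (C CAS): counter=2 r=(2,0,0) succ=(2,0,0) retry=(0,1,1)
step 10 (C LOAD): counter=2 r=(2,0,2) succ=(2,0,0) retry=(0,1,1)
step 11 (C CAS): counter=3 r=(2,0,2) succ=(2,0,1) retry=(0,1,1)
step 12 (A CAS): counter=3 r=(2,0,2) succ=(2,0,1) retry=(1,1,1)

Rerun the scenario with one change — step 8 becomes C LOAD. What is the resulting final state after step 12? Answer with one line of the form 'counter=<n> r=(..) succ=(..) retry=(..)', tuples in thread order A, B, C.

counter=4 r=(1,0,3) succ=(2,0,2) retry=(1,1,0)

(re-executing from step 8 with the substitution; state before step 8: counter=2 r=(1,0,0) succ=(2,0,0) retry=(0,1,0))
step 8 (C LOAD): counter=2 r=(1,0,2) succ=(2,0,0) retry=(0,1,0)
step 9 (C CAS): counter=3 r=(1,0,2) succ=(2,0,1) retry=(0,1,0)
step 10 (C LOAD): counter=3 r=(1,0,3) succ=(2,0,1) retry=(0,1,0)
step 11 (C CAS): counter=4 r=(1,0,3) succ=(2,0,2) retry=(0,1,0)
step 12 (A CAS): counter=4 r=(1,0,3) succ=(2,0,2) retry=(1,1,0)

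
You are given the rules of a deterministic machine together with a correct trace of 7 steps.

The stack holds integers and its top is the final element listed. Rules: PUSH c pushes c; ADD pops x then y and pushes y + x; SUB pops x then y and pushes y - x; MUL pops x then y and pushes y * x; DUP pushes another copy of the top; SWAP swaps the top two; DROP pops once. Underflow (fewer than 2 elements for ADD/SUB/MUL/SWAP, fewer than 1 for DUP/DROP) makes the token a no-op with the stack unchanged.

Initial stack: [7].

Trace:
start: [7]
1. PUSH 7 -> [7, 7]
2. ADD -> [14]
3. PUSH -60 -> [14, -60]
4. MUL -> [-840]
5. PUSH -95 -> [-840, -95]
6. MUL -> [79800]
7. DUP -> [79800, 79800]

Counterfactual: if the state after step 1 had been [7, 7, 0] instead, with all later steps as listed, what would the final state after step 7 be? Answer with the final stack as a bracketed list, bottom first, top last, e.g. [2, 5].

[7, 39900, 39900]

state after step 1 := [7, 7, 0]
2. ADD -> [7, 7]
3. PUSH -60 -> [7, 7, -60]
4. MUL -> [7, -420]
5. PUSH -95 -> [7, -420, -95]
6. MUL -> [7, 39900]
7. DUP -> [7, 39900, 39900]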